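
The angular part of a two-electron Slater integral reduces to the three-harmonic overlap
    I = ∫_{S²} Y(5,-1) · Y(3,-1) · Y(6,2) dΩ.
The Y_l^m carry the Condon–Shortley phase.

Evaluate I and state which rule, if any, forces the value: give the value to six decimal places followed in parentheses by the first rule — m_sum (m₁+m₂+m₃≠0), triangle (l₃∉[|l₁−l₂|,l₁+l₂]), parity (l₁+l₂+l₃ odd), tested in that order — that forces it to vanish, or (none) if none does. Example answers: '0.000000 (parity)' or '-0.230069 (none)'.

0.134828 (none)

Checks pass: Σm=0; 14 even; l₃=6∈[2,8].
(2·5+1)(2·3+1)(2·6+1) = 1001
Δ: 2! 8! 4! / 15! → 1/675675
sum: t=0:+1/8640 t=1:−1/2304 t=2:+1/8640 = -7/34560
3j²(5 3 6; 0 0 0) = Δ·Π!·Σ² = 7/429  (sign -1)
sum: t=0:+1/11520 t=1:−1/4320 t=2:+1/27648 = -1/9216
3j²(5 3 6; -1 -1 2) = Δ·Π!·Σ² = 2/143  (sign -1)
combine: 4πI² = 1001·7/429·2/143 = 98/429
take √, sign +1: I = 0.13482780
No selection rule forces the value: the integral is nonzero (none).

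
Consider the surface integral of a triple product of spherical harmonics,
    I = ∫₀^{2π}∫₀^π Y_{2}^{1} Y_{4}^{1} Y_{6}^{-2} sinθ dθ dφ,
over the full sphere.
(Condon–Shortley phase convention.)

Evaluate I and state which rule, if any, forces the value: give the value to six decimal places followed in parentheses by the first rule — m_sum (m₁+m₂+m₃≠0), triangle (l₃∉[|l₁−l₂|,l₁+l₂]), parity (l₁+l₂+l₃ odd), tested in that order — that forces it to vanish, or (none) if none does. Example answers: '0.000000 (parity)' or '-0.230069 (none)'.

0.238034 (none)

m-sum 0 ✓  L=12 even ✓  2≤6≤6 ✓
Π(2lᵢ+1) = 5×9×13 = 585
triangle coeff Δ(2,4,6) = 1/6435
Σ_t [0,0]: t=0:+1/2304 = 1/2304
(3j)²=5/143 [(2 4 6; 0 0 0)], sign=+1
Σ_t [0,0]: t=0:+1/4320 = 1/4320
(3j)²=224/6435 [(2 4 6; 1 1 -2)], sign=+1
⇒ 4πI² = 1120/1573
I = (+1)√(1120/1573/(4π)) = 0.23803440
No selection rule forces the value: the integral is nonzero (none).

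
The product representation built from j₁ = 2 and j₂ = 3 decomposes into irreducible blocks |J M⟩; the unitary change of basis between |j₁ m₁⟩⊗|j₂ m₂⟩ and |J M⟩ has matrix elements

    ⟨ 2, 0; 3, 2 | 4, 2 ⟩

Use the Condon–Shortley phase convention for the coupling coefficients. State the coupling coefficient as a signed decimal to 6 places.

-0.585540

triangle: 1!·3!·5!/10! = 720/3628800
(j±m)!: 2!·2!·5!·1!·6!·2! = 691200
prefactor² = (2J+1)·Δ·N² = 8640/7
  k=0: +1/(0!·1!·2!·5!·1!·0!) = 1/240
  k=1: −1/(1!·0!·1!·4!·2!·1!) = -1/48
Σ = -1/60  ⇒  CG² = 8640/7·(-1/60)² = 12/35
CG = −√(12/35) = -0.585540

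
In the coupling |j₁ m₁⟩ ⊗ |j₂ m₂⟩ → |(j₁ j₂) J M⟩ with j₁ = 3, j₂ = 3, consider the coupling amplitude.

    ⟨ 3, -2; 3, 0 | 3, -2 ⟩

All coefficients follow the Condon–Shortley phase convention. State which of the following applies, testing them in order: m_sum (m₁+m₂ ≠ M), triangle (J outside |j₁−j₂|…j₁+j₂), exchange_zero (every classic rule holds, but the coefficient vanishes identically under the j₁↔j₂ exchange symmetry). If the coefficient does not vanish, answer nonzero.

m-sum: m₁+m₂ = -2+0 = -2, M = -2  ✓
triangle: |j₁−j₂| = 0 ≤ J = 3 ≤ j₁+j₂ = 6  ✓
exchange: j₁≠j₂ or m₁≠m₂ — the exchange symmetry imposes no constraint here
value check: CG = +√(1/6) = +0.408248 ≠ 0

nonzero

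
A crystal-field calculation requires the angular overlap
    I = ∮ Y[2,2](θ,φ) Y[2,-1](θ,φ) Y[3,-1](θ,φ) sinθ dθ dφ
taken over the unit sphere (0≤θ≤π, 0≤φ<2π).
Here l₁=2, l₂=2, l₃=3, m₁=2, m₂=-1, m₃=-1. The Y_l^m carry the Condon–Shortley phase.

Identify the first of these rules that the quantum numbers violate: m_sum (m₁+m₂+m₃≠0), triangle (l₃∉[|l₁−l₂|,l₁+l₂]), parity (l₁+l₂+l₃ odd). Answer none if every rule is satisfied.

azimuthal sum: 2 − 1 − 1 = 0  ✓
0 ≤ 3 ≤ 4 (triangle on l)  ✓
L = 2 + 2 + 3 = 7 (odd)  ✗

parity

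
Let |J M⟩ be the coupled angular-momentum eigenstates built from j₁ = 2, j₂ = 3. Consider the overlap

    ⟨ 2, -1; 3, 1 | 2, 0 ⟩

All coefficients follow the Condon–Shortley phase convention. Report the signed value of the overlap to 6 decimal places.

+√(1/7) = +0.377964

j₁+j₂−J=3  J+j₁−j₂=1  J−j₁+j₂=3  j₁+j₂+J+1=8
(j₁±m₁, j₂±m₂, J±M) = (1,3,4,2,2,2)
P² = 36/7
sum k=2..3:
  [2] +1/4 = 1/4
  [3] −1/12 = -1/12
S = 1/6
C² = P²·S² = 1/7 ; C = +0.377964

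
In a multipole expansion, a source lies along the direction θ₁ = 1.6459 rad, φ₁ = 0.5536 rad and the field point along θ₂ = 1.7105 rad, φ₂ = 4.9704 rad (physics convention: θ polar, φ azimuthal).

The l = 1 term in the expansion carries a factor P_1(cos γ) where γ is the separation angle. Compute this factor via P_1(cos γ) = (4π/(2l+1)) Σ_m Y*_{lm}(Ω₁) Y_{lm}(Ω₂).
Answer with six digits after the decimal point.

Summing Y*_{l m}(θ₁,φ₁)·Y_{l m}(θ₂,φ₂) over m ∈ [−1, 1]; prefactor 4π/(2·1+1) = 4.188790:
  m=-1: (+0.293062+0.181133i) × (+0.087297+0.330803i) = -0.034336+0.112758i  (running Σ = -0.034336+0.112758i)
  m=0: (-0.036661-0.000000i) × (-0.068038+0.000000i) = +0.002494+0.000000i  (running Σ = -0.031842+0.112758i)
  m=1: (-0.293062+0.181133i) × (-0.087297+0.330803i) = -0.034336-0.112758i  (running Σ = -0.066178+0.000000i)
Σ over m = -0.066178+0.000000i; ×(4π/3) → -0.277204+0.000000i. Real part: -0.277204

-0.277204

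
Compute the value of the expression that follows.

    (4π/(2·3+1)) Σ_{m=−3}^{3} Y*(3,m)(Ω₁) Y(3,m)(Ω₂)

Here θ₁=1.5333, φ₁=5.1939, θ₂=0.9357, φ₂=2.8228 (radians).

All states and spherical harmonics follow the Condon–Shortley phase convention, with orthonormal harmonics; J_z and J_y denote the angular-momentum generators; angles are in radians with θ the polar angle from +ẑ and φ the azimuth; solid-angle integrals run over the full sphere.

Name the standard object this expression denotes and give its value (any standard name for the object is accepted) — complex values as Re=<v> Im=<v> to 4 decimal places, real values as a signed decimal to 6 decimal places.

This sum is the spherical-harmonic addition theorem: it equals the Legendre polynomial P_l(cos γ) of the angle γ between the two directions.
Summing Y*_{l m}(θ₁,φ₁)·Y_{l m}(θ₂,φ₂) over m ∈ [−3, 3]; prefactor 4π/(2·3+1) = 1.795196:
  m=-3: Y*=-0.41303 + 0.05243j  Y=-0.12548 - 0.17785j  product 0.06115 + 0.06688j
  m=-2: Y*=-0.02185 - 0.03141j  Y=0.31572 + 0.23388j  product 0.00045 - 0.01503j
  m=-1: Y*=-0.14851 + 0.28422j  Y=-0.18770 - 0.06195j  product 0.04548 - 0.04415j
  m=+0: Y*=-0.04187 + 0.00000j  Y=-0.27458 + 0.00000j  product 0.01150 + 0.00000j
  m=+1: Y*=0.14851 + 0.28422j  Y=0.18770 - 0.06195j  product 0.04548 + 0.04415j
  m=+2: Y*=-0.02185 + 0.03141j  Y=0.31572 - 0.23388j  product 0.00045 + 0.01503j
  m=+3: Y*=0.41303 + 0.05243j  Y=0.12548 - 0.17785j  product 0.06115 - 0.06688j
Total Σ_m = 0.22566 + 0.00000j. Multiply by 1.795196: 0.40511 + 0.00000j. P_3(cos γ) = 0.405110

Legendre polynomial (addition theorem), +0.405110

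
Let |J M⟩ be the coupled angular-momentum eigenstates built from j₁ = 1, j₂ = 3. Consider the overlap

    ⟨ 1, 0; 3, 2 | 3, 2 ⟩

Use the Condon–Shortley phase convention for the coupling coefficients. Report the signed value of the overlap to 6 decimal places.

j₁+j₂−J=1  J+j₁−j₂=1  J−j₁+j₂=5  j₁+j₂+J+1=8
(j₁±m₁, j₂±m₂, J±M) = (1,1,5,1,5,1)
P² = 300
sum k=0..1:
  [0] +1/120 = 1/120
  [1] −1/24 = -1/24
S = -1/30
C² = P²·S² = 1/3 ; C = -0.577350

-0.577350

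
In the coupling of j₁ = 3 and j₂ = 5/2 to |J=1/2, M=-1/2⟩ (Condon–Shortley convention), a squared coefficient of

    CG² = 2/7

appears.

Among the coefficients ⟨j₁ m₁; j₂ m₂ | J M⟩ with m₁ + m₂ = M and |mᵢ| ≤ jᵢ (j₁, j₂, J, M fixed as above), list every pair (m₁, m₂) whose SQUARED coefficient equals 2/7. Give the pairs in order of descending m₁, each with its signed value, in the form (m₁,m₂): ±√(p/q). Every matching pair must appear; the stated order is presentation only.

Admissible pairs with m₁+m₂ = M = -1/2: (-3,5/2), (-2,3/2), (-1,1/2), (0,-1/2), (1,-3/2), (2,-5/2)
  (m₁,m₂)=(2,-5/2): CG² = 1/21, CG = +√(1/21)
  (m₁,m₂)=(1,-3/2): CG² = 2/21, CG = −√(2/21)
  (m₁,m₂)=(0,-1/2): CG² = 1/7, CG = +√(1/7)
  (m₁,m₂)=(-1,1/2): CG² = 4/21, CG = −√(4/21)
  (m₁,m₂)=(-2,3/2): CG² = 5/21, CG = +√(5/21)
  (m₁,m₂)=(-3,5/2): CG² = 2/7, CG = −√(2/7)   ← matches the target
Pairs with CG² = 2/7: (-3,5/2): −√(2/7)

(-3,5/2): −√(2/7)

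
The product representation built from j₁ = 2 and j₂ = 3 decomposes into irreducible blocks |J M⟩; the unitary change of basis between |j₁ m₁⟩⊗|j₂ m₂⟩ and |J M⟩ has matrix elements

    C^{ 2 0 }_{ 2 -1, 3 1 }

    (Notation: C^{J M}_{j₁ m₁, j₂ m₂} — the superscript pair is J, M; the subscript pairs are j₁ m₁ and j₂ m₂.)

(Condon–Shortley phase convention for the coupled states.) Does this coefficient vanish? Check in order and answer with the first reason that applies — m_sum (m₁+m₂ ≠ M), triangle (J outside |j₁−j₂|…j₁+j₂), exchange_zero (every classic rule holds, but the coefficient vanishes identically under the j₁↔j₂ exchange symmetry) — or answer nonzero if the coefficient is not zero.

nonzero

m-sum: m₁+m₂ = -1+1 = 0, M = 0  ✓
triangle: |j₁−j₂| = 1 ≤ J = 2 ≤ j₁+j₂ = 5  ✓
exchange: j₁≠j₂ or m₁≠m₂ — the exchange symmetry imposes no constraint here
value check: CG = +√(1/7) = +0.377964 ≠ 0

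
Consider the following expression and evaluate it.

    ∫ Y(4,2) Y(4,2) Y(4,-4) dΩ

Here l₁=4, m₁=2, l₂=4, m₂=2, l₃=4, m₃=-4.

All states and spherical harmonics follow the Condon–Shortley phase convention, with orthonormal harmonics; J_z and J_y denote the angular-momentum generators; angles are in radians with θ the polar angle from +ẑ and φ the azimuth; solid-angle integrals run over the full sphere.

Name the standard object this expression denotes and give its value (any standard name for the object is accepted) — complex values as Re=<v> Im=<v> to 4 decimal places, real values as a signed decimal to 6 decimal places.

This is a Gaunt coefficient — the integral of a triple product of spherical harmonics over the sphere.
m-sum 0 ✓  L=12 even ✓  0≤4≤8 ✓
Π(2lᵢ+1) = 9×9×9 = 729
triangle coeff Δ(4,4,4) = 1/450450
Σ_t [0,4]: t=0:+1/13824 t=1:−1/216 t=2:+1/64 t=3:−1/216 t=4:+1/13824 = 5/768
(3j)²=18/1001 [(4 4 4; 0 0 0)], sign=+1
Σ_t [2,2]: t=2:+1/2304 = 1/2304
(3j)²=5/143 [(4 4 4; 2 2 -4)], sign=+1
⇒ 4πI² = 65610/143143
I = (+1)√(65610/143143/(4π)) = 0.19098314

Gaunt coefficient, +0.190983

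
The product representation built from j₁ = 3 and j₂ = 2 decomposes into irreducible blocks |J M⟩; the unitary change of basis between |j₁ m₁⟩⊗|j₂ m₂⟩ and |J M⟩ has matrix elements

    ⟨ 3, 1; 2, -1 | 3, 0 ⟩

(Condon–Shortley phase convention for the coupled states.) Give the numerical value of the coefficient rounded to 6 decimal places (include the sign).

triangle: 2!*4!*2!/9! = 96/362880
(j±m)!: 4!*2!*1!*3!*3!*3! = 10368
prefactor² = (2J+1)*Δ*N² = 96/5
  k=0: +1/(0!*2!*2!*1!*2!*1!) = 1/8
  k=1: −1/(1!*1!*1!*0!*3!*2!) = -1/12
Σ = 1/24  ⇒  CG² = 96/5*(1/24)² = 1/30
CG = +√(1/30) = +0.182574

+√(1/30) = +0.182574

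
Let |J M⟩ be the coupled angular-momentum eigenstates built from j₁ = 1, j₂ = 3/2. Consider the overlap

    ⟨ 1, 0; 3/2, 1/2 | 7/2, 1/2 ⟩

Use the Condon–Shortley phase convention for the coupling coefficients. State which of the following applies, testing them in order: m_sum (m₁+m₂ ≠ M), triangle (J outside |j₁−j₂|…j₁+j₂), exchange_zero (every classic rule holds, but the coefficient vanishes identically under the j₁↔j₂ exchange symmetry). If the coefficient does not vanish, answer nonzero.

m-sum: m₁+m₂ = 0+1/2 = 1/2, M = 1/2  ✓
triangle: need |j₁−j₂| ≤ J ≤ j₁+j₂, i.e. J ∈ [1/2, 5/2]; J = 7/2 is outside ✗ ⇒ coefficient is 0

triangle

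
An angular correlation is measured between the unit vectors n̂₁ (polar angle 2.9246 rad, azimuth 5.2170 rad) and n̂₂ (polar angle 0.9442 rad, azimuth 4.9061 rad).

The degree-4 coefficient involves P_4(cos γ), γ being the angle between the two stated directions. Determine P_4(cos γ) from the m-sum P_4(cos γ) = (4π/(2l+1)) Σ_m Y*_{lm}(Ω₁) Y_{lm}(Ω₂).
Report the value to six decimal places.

Expand P_4 via completeness: Σ_{m} conj(Y_{4,m}) at Ω₁ times Y_{4,m} at Ω₂ —
  term(m=-4) = +0.000058+0.000172i   from Y*(Ω₁)=-0.000412+0.000857i, Y(Ω₂)=+0.136134-0.133290i
  term(m=-3) = -0.002834-0.003822i   from Y*(Ω₁)=+0.012178-0.000694i, Y(Ω₂)=-0.214155-0.326063i
  term(m=-2) = +0.022091+0.015831i   from Y*(Ω₁)=-0.046863-0.074487i, Y(Ω₂)=-0.285938+0.116676i
  term(m=-1) = +0.046382+0.014903i   from Y*(Ω₁)=-0.176748+0.320019i, Y(Ω₂)=-0.025653-0.130767i
  term(m=+0) = -0.221203+0.000000i   from Y*(Ω₁)=+0.658107-0.000000i, Y(Ω₂)=-0.336121+0.000000i
  term(m=+1) = +0.046382-0.014903i   from Y*(Ω₁)=+0.176748+0.320019i, Y(Ω₂)=+0.025653-0.130767i
  term(m=+2) = +0.022091-0.015831i   from Y*(Ω₁)=-0.046863+0.074487i, Y(Ω₂)=-0.285938-0.116676i
  term(m=+3) = -0.002834+0.003822i   from Y*(Ω₁)=-0.012178-0.000694i, Y(Ω₂)=+0.214155-0.326063i
  term(m=+4) = +0.000058-0.000172i   from Y*(Ω₁)=-0.000412-0.000857i, Y(Ω₂)=+0.136134+0.133290i
Accumulated sum -0.089810-0.000000i; after 4π/(2l+1) scaling, -0.125399-0.000000i ⇒ P_4 = -0.125399

-0.125399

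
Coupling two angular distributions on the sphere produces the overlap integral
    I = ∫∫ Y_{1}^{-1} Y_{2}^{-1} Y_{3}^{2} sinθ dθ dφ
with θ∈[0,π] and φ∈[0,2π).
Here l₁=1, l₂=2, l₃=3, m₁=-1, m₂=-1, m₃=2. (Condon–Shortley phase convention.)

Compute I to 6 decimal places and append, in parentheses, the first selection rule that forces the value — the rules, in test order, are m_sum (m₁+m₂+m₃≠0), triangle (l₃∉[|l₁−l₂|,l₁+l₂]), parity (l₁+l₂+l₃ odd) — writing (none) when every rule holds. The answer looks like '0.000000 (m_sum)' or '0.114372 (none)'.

m-sum 0 ✓  L=6 even ✓  1≤3≤3 ✓
Π(2lᵢ+1) = 3×5×7 = 105
triangle coeff Δ(1,2,3) = 1/105
Σ_t [0,0]: t=0:+1/4 = 1/4
(3j)²=3/35 [(1 2 3; 0 0 0)], sign=-1
Σ_t [0,0]: t=0:+1/12 = 1/12
(3j)²=2/21 [(1 2 3; -1 -1 2)], sign=-1
⇒ 4πI² = 6/7
I = (+1)√(6/7/(4π)) = 0.26116903
No selection rule forces the value: the integral is nonzero (none).

0.261169 (none)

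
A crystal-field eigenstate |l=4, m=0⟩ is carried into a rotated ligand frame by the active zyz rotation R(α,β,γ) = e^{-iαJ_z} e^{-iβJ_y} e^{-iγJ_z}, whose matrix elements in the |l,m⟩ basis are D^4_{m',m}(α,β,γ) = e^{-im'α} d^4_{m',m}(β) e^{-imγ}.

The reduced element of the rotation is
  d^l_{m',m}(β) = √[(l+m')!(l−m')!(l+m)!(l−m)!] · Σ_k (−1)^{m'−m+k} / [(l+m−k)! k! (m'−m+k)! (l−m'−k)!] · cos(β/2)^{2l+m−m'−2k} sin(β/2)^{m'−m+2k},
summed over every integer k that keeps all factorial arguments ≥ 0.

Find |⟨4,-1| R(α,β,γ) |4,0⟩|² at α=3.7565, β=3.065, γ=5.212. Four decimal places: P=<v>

D^4_{-1,0}(3.7565,3.0650,5.2120) = e^{-i·-1·3.7565}·d^4_{-1,0}(3.0650)·e^{-i·0·5.2120}. Compute d first:
c=cos(3.065000/2)=0.038287, s=sin(3.065000/2)=0.999267; N=√[6·120·24·24]=643.987578
k: max(0,(0)−(-1))=1 … min(4+(0),4−(-1))=4
  k=1: (−1)^0·643.9876/(144)·0.0383^7·0.9993^1 = +0.000000
  k=2: (−1)^1·643.9876/(24)·0.0383^5·0.9993^3 = -0.000002
  k=3: (−1)^2·643.9876/(24)·0.0383^3·0.9993^5 = +0.001500
  k=4: (−1)^3·643.9876/(144)·0.0383^1·0.9993^7 = -0.170348
d^4_{-1,0}(3.0650) = +0.000000 -0.000002 +0.001500 -0.170348 = -0.168849
|D^4_{-1,0}|² = |d^4_{-1,0}(β)|² = (-0.168849)² = 0.028510 (the z-rotation phases have unit modulus)

P=0.0285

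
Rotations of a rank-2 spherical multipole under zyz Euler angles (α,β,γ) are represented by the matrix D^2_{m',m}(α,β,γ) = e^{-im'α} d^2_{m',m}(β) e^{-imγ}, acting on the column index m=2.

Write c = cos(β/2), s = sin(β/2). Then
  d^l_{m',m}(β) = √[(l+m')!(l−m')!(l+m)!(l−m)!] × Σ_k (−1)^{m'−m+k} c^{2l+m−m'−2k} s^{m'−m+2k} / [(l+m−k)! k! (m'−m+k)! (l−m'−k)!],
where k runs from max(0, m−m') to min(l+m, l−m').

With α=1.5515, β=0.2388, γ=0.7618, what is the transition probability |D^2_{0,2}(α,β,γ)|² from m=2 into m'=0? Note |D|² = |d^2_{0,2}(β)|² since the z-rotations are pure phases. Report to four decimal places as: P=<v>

Split into d^2_{0,2}(β=0.2388) × two z-phases.
c=cos(0.238800/2)=0.992880, s=sin(0.238800/2)=0.119117; N=√[2·2·24·1]=9.797959
k: max(0,(2)−(0))=2 … min(2+(2),2−(0))=2
  k=2: (−1)^0·9.7980/(4)·0.9929^2·0.1191^2 = +0.034262
d^2_{0,2}(0.2388) = +0.034262
|D^2_{0,2}|² = |d^2_{0,2}(β)|² = (+0.034262)² = 0.001174 (the z-rotation phases have unit modulus)

P=0.0012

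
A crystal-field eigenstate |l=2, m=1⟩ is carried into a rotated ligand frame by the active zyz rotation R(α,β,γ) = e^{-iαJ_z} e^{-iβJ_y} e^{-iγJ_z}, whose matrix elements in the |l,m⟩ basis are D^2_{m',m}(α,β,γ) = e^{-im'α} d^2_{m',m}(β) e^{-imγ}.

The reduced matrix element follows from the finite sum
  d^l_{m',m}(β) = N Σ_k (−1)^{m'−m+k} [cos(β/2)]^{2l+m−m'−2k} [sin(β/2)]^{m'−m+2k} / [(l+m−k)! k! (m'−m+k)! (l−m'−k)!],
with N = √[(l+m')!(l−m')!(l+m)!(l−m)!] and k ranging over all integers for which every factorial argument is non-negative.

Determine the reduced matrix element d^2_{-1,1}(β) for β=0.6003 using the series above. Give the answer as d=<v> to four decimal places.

d^2_{-1,1}(β=0.6003) via the finite sum:
c=cos(0.600300/2)=0.955292, s=sin(0.600300/2)=0.295664; N=√[1·6·6·1]=6.000000
k: max(0,(1)−(-1))=2 … min(2+(1),2−(-1))=3
  k=2: (−1)^0·6.0000/(2)·0.9553^2·0.2957^2 = +0.239326
  k=3: (−1)^1·6.0000/(6)·0.9553^0·0.2957^4 = -0.007642
d^2_{-1,1}(0.6003) = +0.239326 -0.007642 = +0.231684

d=0.2317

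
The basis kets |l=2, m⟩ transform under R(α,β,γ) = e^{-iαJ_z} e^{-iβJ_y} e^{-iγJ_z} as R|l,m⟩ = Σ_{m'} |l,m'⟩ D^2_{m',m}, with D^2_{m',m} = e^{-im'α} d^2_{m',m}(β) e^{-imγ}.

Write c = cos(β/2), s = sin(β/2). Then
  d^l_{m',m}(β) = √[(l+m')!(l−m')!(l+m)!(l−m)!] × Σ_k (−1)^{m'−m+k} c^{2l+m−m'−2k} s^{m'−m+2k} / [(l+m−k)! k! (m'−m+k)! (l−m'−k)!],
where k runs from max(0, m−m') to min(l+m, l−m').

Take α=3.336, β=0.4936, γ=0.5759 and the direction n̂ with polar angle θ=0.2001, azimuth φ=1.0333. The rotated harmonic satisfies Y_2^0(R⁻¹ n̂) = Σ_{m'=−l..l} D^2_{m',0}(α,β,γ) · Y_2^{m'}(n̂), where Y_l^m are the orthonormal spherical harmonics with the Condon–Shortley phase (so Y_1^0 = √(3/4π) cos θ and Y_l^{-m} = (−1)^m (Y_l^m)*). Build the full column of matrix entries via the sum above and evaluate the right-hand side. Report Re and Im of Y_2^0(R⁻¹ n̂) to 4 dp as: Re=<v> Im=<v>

Need the full column D^2_{m',0} for m'=−2..2 at α=3.3360, β=0.4936, γ=0.5759.
cos(β/2)=0.969699, sin(β/2)=0.244302
d^2_{-2,0}: single k=2 term ⇒ +0.137469;  D = +0.127208+0.052113i
d^2_{-1,0}: k∈[1..2] ⇒ +0.545650 -0.034633 = +0.511016;  D = -0.501390-0.098721i
d^2_{0,0}: k∈[0..2] ⇒ +0.884195 -0.224486 +0.003562 = +0.663271;  D = +0.663271+0.000000i
d^2_{1,0}: k∈[0..1] ⇒ -0.545650 +0.034633 = -0.511016;  D = +0.501390-0.098721i
d^2_{2,0}: single k=0 term ⇒ +0.137469;  D = +0.127208-0.052113i
Y_2^{m'}(θ=0.2001,φ=1.0333) and Σ D·Y over m':
  (+0.1272+0.0521i)·(-0.0073-0.0134i)  (-0.5014-0.0987i)·(+0.0771-0.1293i)  (+0.6633+0.0000i)·(+0.5934+0.0000i)  (+0.5014-0.0987i)·(-0.0771-0.1293i)  (+0.1272-0.0521i)·(-0.0073+0.0134i)
Y_2^0(R⁻¹ n̂) = +0.290349+0.000000i

Re=0.2903 Im=0.0000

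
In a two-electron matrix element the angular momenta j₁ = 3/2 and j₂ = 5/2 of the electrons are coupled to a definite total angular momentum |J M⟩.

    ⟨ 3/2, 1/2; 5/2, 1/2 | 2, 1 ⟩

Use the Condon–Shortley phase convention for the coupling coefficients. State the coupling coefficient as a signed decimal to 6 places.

triangle: 2!*1!*3!/7! = 12/5040
(j±m)!: 2!*1!*3!*2!*3!*1! = 144
prefactor² = (2J+1)*Δ*N² = 12/7
  k=0: +1/(0!*2!*1!*3!*0!*0!) = 1/12
  k=1: −1/(1!*1!*0!*2!*1!*1!) = -1/2
Σ = -5/12  ⇒  CG² = 12/7*(-5/12)² = 25/84
CG = −√(25/84) = -0.545545

−√(25/84) ≈ -0.545545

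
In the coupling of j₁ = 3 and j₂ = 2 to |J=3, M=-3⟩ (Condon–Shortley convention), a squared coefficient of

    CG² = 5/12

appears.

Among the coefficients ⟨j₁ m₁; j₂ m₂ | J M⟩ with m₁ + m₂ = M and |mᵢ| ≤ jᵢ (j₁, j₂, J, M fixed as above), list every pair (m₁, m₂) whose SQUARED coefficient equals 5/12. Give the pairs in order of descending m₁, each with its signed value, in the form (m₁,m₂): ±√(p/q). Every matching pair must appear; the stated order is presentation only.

(-2,-1): −√(5/12); (-3,0): +√(5/12)

Admissible pairs with m₁+m₂ = M = -3: (-3,0), (-2,-1), (-1,-2)
  (m₁,m₂)=(-1,-2): CG² = 1/6, CG = +√(1/6)
  (m₁,m₂)=(-2,-1): CG² = 5/12, CG = −√(5/12)   ← matches the target
  (m₁,m₂)=(-3,0): CG² = 5/12, CG = +√(5/12)   ← matches the target
Pairs with CG² = 5/12: (-2,-1): −√(5/12); (-3,0): +√(5/12)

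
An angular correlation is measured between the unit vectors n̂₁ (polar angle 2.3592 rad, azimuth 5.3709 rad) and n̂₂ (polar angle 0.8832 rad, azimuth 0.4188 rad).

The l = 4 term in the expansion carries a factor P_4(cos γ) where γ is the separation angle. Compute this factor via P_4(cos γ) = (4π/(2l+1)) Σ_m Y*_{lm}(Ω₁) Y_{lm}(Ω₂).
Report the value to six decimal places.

Summing Y*_{l m}(θ₁,φ₁)·Y_{l m}(θ₂,φ₂) over m ∈ [−4, 4]; prefactor 4π/(2·4+1) = 1.396263:
  term(m=-4) = (0.009910, 0.014120)   from Y*(Ω₁)=(-0.095528, 0.053127), Y(Ω₂)=(-0.016447, -0.156958)
  term(m=-3) = (0.075113, -0.085791)   from Y*(Ω₁)=(0.285902, 0.122477), Y(Ω₂)=(0.113371, -0.348639)
  term(m=-2) = (-0.135192, -0.070283)   from Y*(Ω₁)=(-0.105229, -0.405714), Y(Ω₂)=(0.243292, -0.270118)
  term(m=-1) = (0.001224, -0.005007)   from Y*(Ω₁)=(-0.075419, 0.097476), Y(Ω₂)=(-0.038211, 0.017009)
  term(m=+0) = (0.123266, 0.000000)   from Y*(Ω₁)=(-0.342180, -0.000000), Y(Ω₂)=(-0.360238, 0.000000)
  term(m=+1) = (0.001224, 0.005007)   from Y*(Ω₁)=(0.075419, 0.097476), Y(Ω₂)=(0.038211, 0.017009)
  term(m=+2) = (-0.135192, 0.070283)   from Y*(Ω₁)=(-0.105229, 0.405714), Y(Ω₂)=(0.243292, 0.270118)
  term(m=+3) = (0.075113, 0.085791)   from Y*(Ω₁)=(-0.285902, 0.122477), Y(Ω₂)=(-0.113371, -0.348639)
  term(m=+4) = (0.009910, -0.014120)   from Y*(Ω₁)=(-0.095528, -0.053127), Y(Ω₂)=(-0.016447, 0.156958)
Σ over m = (0.025376, -0.000000); ×(4π/9) → (0.035432, -0.000000). Real part: 0.035432

0.035432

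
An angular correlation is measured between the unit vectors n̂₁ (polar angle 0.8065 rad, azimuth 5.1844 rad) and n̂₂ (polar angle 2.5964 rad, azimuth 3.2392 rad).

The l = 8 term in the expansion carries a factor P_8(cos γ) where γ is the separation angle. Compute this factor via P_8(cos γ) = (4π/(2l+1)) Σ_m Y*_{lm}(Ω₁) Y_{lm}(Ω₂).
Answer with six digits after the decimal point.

Expand P_8 via completeness: Σ_{m} conj(Y_{8,m}) at Ω₁ times Y_{8,m} at Ω₂ —
  [-8]  conj(Y_{8,-8})(Ω₁) = (-0.030608, -0.022528) ; Y_{8,-8}(Ω₂) = (0.001915, -0.001898) ; Δ = (-0.000101, 0.000015)
  [-7]  conj(Y_{8,-7})(Ω₁) = (0.023576, -0.143816) ; Y_{8,-7}(Ω₂) = (0.013789, -0.011225) ; Δ = (-0.001289, -0.002248)
  [-6]  conj(Y_{8,-6})(Ω₁) = (0.313700, -0.100323) ; Y_{8,-6}(Ω₂) = (0.060804, -0.040329) ; Δ = (0.015028, -0.018751)
  [-5]  conj(Y_{8,-5})(Ω₁) = (0.325041, 0.327560) ; Y_{8,-5}(Ω₂) = (0.183473, -0.097400) ; Δ = (0.091541, 0.028440)
  [-4]  conj(Y_{8,-4})(Ω₁) = (-0.099041, 0.301643) ; Y_{8,-4}(Ω₂) = (0.378569, -0.155803) ; Δ = (0.009503, 0.129623)
  [-3]  conj(Y_{8,-3})(Ω₁) = (0.113877, -0.017766) ; Y_{8,-3}(Ω₂) = (0.482283, -0.145403) ; Δ = (0.052338, -0.025126)
  [-2]  conj(Y_{8,-2})(Ω₁) = (0.225413, 0.311264) ; Y_{8,-2}(Ω₂) = (0.218826, -0.043269) ; Δ = (0.062794, 0.058359)
  [-1]  conj(Y_{8,-1})(Ω₁) = (-0.029203, 0.057206) ; Y_{8,-1}(Ω₂) = (-0.311798, 0.030531) ; Δ = (0.007359, -0.018728)
  [+0]  conj(Y_{8,0})(Ω₁) = (0.364425, -0.000000) ; Y_{8,0}(Ω₂) = (-0.341693, 0.000000) ; Δ = (-0.124522, 0.000000)
  [+1]  conj(Y_{8,1})(Ω₁) = (0.029203, 0.057206) ; Y_{8,1}(Ω₂) = (0.311798, 0.030531) ; Δ = (0.007359, 0.018728)
  [+2]  conj(Y_{8,2})(Ω₁) = (0.225413, -0.311264) ; Y_{8,2}(Ω₂) = (0.218826, 0.043269) ; Δ = (0.062794, -0.058359)
  [+3]  conj(Y_{8,3})(Ω₁) = (-0.113877, -0.017766) ; Y_{8,3}(Ω₂) = (-0.482283, -0.145403) ; Δ = (0.052338, 0.025126)
  [+4]  conj(Y_{8,4})(Ω₁) = (-0.099041, -0.301643) ; Y_{8,4}(Ω₂) = (0.378569, 0.155803) ; Δ = (0.009503, -0.129623)
  [+5]  conj(Y_{8,5})(Ω₁) = (-0.325041, 0.327560) ; Y_{8,5}(Ω₂) = (-0.183473, -0.097400) ; Δ = (0.091541, -0.028440)
  [+6]  conj(Y_{8,6})(Ω₁) = (0.313700, 0.100323) ; Y_{8,6}(Ω₂) = (0.060804, 0.040329) ; Δ = (0.015028, 0.018751)
  [+7]  conj(Y_{8,7})(Ω₁) = (-0.023576, -0.143816) ; Y_{8,7}(Ω₂) = (-0.013789, -0.011225) ; Δ = (-0.001289, 0.002248)
  [+8]  conj(Y_{8,8})(Ω₁) = (-0.030608, 0.022528) ; Y_{8,8}(Ω₂) = (0.001915, 0.001898) ; Δ = (-0.000101, -0.000015)
Accumulated sum (0.349824, -0.000000); after 4π/(2l+1) scaling, (0.258589, -0.000000) ⇒ P_8 = 0.258589

0.258589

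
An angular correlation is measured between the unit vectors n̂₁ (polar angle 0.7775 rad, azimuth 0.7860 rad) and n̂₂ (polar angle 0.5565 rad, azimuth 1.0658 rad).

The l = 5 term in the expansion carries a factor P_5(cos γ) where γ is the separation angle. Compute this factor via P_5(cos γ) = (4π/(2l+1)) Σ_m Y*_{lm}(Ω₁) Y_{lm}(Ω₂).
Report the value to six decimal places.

0.493805

Summing Y*_{l m}(θ₁,φ₁)·Y_{l m}(θ₂,φ₂) over m ∈ [−5, 5]; prefactor 4π/(2·5+1) = 1.142397:
  [-5]  conj(Y_{5,-5})(Ω₁) = -0.05558 - 0.05592j ; Y_{5,-5}(Ω₂) = 0.01104 + 0.01557j ; Δ = 0.00026 - 0.00148j
  [-4]  conj(Y_{5,-4})(Ω₁) = -0.25330 - 0.00061j ; Y_{5,-4}(Ω₂) = -0.04213 + 0.08739j ; Δ = 0.01072 - 0.02211j
  [-3]  conj(Y_{5,-3})(Ω₁) = -0.30210 + 0.30101j ; Y_{5,-3}(Ω₂) = -0.27942 + 0.01561j ; Δ = 0.07971 - 0.08882j
  [-2]  conj(Y_{5,-2})(Ω₁) = -0.00037 + 0.31127j ; Y_{5,-2}(Ω₂) = -0.24835 - 0.39542j ; Δ = 0.12317 - 0.07716j
  [-1]  conj(Y_{5,-1})(Ω₁) = -0.11010 - 0.11023j ; Y_{5,-1}(Ω₂) = 0.14917 - 0.26983j ; Δ = -0.04617 + 0.01327j
  [+0]  conj(Y_{5,0})(Ω₁) = -0.35850 + 0.00000j ; Y_{5,0}(Ω₂) = -0.27014 + 0.00000j ; Δ = 0.09685 + 0.00000j
  [+1]  conj(Y_{5,1})(Ω₁) = 0.11010 - 0.11023j ; Y_{5,1}(Ω₂) = -0.14917 - 0.26983j ; Δ = -0.04617 - 0.01327j
  [+2]  conj(Y_{5,2})(Ω₁) = -0.00037 - 0.31127j ; Y_{5,2}(Ω₂) = -0.24835 + 0.39542j ; Δ = 0.12317 + 0.07716j
  [+3]  conj(Y_{5,3})(Ω₁) = 0.30210 + 0.30101j ; Y_{5,3}(Ω₂) = 0.27942 + 0.01561j ; Δ = 0.07971 + 0.08882j
  [+4]  conj(Y_{5,4})(Ω₁) = -0.25330 + 0.00061j ; Y_{5,4}(Ω₂) = -0.04213 - 0.08739j ; Δ = 0.01072 + 0.02211j
  [+5]  conj(Y_{5,5})(Ω₁) = 0.05558 - 0.05592j ; Y_{5,5}(Ω₂) = -0.01104 + 0.01557j ; Δ = 0.00026 + 0.00148j
Σ over m = 0.43225 - 0.00000j; ×(4π/11) → 0.49381 - 0.00000j. Real part: 0.493805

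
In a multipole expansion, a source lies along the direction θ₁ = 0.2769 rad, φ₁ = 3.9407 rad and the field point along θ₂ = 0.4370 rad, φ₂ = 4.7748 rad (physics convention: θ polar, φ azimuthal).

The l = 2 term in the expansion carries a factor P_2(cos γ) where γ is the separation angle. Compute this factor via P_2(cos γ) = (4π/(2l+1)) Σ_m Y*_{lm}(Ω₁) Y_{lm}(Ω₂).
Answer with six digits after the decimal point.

0.851597

Term-by-term m-sum for l=2 (normalisation 4π/5 = 2.513274):
  [-2]  conj(Y_{2,-2})(Ω₁) = -0.000791+0.028857i ; Y_{2,-2}(Ω₂) = -0.068650+0.008614i ; Δ = -0.000194-0.001988i
  [-1]  conj(Y_{2,-1})(Ω₁) = -0.141666-0.145605i ; Y_{2,-1}(Ω₂) = +0.018476+0.295658i ; Δ = +0.040432-0.044575i
  [+0]  conj(Y_{2,0})(Ω₁) = +0.560072-0.000000i ; Y_{2,0}(Ω₂) = +0.461306+0.000000i ; Δ = +0.258365+0.000000i
  [+1]  conj(Y_{2,1})(Ω₁) = +0.141666-0.145605i ; Y_{2,1}(Ω₂) = -0.018476+0.295658i ; Δ = +0.040432+0.044575i
  [+2]  conj(Y_{2,2})(Ω₁) = -0.000791-0.028857i ; Y_{2,2}(Ω₂) = -0.068650-0.008614i ; Δ = -0.000194+0.001988i
Total Σ_m = +0.338840+0.000000i. Multiply by 2.513274: +0.851597+0.000000i. P_2(cos γ) = 0.851597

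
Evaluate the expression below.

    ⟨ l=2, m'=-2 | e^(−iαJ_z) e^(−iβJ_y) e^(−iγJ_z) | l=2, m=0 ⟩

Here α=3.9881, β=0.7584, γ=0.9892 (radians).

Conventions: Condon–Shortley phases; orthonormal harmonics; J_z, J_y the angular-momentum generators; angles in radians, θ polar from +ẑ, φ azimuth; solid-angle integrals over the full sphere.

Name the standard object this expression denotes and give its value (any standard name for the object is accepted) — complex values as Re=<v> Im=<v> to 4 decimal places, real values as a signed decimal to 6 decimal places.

This is a Wigner D-matrix element — the rotation-matrix element ⟨l m'| R(α,β,γ) |l m⟩ in the angular-momentum basis.
First d^2_{-2,0}(β=0.7584), then the phase factors e^{-i(-2)α} and e^{-i(0)γ}:
c=cos(0.758400/2)=0.928961, s=sin(0.758400/2)=0.370177; N=√[1·24·2·2]=9.797959
k∈{2} keeps every argument non-negative
  k=2: (−1)^0·9.7980/(4)·0.9290^2·0.3702^2 = +0.289661
d^2_{-2,0}(0.7584) = +0.289661
Phases: e^{-i·(-2)·3.9881}=-0.121914+0.992541i, e^{-i·(0)·0.9892}=+1.000000+0.000000i ⇒ D=-0.035314+0.287501i

Wigner D-matrix element, Re=-0.0353 Im=0.2875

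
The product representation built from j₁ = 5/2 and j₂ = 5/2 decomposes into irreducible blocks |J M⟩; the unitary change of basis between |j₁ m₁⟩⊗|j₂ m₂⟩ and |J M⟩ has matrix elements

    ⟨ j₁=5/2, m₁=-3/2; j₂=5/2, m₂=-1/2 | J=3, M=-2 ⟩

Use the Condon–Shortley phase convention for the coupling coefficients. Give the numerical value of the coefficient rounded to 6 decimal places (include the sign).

-0.288675  (= −√(1/12))

j₁+j₂−J=2  J+j₁−j₂=3  J−j₁+j₂=3  j₁+j₂+J+1=9
(j₁±m₁, j₂±m₂, J±M) = (1,4,2,3,1,5)
P² = 48
sum k=1..2:
  [1] −1/12 = -1/12
  [2] +1/24 = 1/24
S = -1/24
C² = P²·S² = 1/12 ; C = -0.288675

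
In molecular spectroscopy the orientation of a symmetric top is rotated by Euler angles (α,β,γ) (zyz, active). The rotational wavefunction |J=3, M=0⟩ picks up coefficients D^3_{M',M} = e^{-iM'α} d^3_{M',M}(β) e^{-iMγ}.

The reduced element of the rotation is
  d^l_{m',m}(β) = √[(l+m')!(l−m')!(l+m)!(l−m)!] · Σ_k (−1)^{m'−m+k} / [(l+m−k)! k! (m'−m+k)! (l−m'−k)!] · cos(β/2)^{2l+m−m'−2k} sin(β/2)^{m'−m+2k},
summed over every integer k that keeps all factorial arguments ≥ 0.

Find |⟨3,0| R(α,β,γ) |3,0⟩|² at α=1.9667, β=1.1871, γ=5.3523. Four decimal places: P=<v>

P=0.1852

D^3_{0,0}(1.9667,1.1871,5.3523) = e^{-i·0·1.9667}·d^3_{0,0}(1.1871)·e^{-i·0·5.3523}. Compute d first:
Half-angle: c=0.828960, s=0.559307. N=√(6·6·6·6)=36.000000
k: max(0,(0)−(0))=0 … min(3+(0),3−(0))=3
  k=0: (−1)^0·36.0000/(36)·0.8290^6·0.5593^0 = +0.324491
  k=1: (−1)^1·36.0000/(4)·0.8290^4·0.5593^2 = -1.329470
  k=2: (−1)^2·36.0000/(4)·0.8290^2·0.5593^4 = +0.605218
  k=3: (−1)^3·36.0000/(36)·0.8290^0·0.5593^6 = -0.030613
d^3_{0,0}(1.1871) = +0.324491 -1.329470 +0.605218 -0.030613 = -0.430374
|D^3_{0,0}|² = |d^3_{0,0}(β)|² = (-0.430374)² = 0.185222 (the z-rotation phases have unit modulus)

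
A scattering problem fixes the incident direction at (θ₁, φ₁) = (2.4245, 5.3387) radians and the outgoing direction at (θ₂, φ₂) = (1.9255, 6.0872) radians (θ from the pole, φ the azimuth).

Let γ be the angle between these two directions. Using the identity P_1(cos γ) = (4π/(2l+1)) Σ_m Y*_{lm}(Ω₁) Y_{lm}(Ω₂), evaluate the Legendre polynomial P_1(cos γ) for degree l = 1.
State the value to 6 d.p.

0.713335

Term-by-term m-sum for l=1 (normalisation 4π/3 = 4.188790):
  m=-1: (+0.133092-0.183961i) × (+0.317785+0.063091i) = +0.053901-0.050063i  (running Σ = +0.053901-0.050063i)
  m=0: (-0.368269-0.000000i) × (-0.169698+0.000000i) = +0.062494+0.000000i  (running Σ = +0.116395-0.050063i)
  m=1: (-0.133092-0.183961i) × (-0.317785+0.063091i) = +0.053901+0.050063i  (running Σ = +0.170296+0.000000i)
Accumulated sum +0.170296+0.000000i; after 4π/(2l+1) scaling, +0.713335+0.000000i ⇒ P_1 = 0.713335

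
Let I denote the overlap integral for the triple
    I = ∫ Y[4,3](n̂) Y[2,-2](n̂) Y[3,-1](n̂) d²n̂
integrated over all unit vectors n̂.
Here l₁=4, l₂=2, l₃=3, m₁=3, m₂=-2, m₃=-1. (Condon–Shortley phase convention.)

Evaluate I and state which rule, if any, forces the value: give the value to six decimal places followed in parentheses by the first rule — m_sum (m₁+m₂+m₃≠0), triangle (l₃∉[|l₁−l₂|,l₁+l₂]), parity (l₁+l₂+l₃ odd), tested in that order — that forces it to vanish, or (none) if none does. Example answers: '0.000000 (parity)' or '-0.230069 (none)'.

0.000000 (parity)

Σlᵢ=9 odd — θ-integrand is odd under cosθ→−cosθ; I=0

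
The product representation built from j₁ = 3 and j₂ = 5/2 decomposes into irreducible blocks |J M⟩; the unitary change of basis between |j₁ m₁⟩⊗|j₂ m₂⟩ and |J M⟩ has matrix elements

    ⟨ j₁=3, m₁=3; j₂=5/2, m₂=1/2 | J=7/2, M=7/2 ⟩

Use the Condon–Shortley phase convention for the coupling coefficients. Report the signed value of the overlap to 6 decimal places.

√[8·2!4!3!/10! · 6!0!3!2!7!0!] = √(27648)
  +(−1)^0/∏(0,2,0,3,4,0)! = 1/288  (running 1/288)
⟨..|..⟩ = √(27648)·(1/288) = +0.577350

+0.577350  (= +√(1/3))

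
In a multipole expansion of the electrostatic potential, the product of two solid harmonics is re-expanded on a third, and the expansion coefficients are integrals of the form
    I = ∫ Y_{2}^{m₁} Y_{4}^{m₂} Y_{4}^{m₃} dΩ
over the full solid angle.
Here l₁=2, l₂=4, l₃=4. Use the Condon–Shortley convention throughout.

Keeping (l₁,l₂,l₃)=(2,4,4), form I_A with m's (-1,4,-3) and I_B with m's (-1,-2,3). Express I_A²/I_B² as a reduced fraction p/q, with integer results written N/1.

28/25

l's match ⇒ only the (l;m) 3-j factors differ between A and B.
A: triangle coeff Δ(2,4,4) = 1/13860; Σ_t [2,2]: t=2:+1/1440 = 1/1440; (3j)²=7/165 [(2 4 4; -1 4 -3)], sign=-1
B: triangle coeff Δ(2,4,4) = 1/13860; Σ_t [1,2]: t=1:−1/240 t=2:+1/1440 = -1/288; (3j)²=5/132 [(2 4 4; -1 -2 3)], sign=+1
I_A²/I_B² = (7/165)/(5/132) = 28/25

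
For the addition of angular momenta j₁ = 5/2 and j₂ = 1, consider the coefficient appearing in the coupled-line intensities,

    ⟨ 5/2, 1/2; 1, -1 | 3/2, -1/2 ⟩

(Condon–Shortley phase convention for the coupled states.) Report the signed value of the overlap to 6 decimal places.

j₁+j₂−J=2  J+j₁−j₂=3  J−j₁+j₂=0  j₁+j₂+J+1=6
(j₁±m₁, j₂±m₂, J±M) = (3,2,0,2,1,2)
P² = 16/5
sum k=0..0:
  [0] +1/4 = 1/4
S = 1/4
C² = P²·S² = 1/5 ; C = +0.447214

+0.447214  (= +√(1/5))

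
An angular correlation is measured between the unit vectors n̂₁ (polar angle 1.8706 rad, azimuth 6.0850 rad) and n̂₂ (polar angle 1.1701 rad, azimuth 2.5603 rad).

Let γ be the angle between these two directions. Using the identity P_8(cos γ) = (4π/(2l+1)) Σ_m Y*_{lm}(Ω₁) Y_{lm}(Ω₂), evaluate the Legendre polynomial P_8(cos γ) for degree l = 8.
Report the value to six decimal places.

-0.317095

Summing Y*_{l m}(θ₁,φ₁)·Y_{l m}(θ₂,φ₂) over m ∈ [−8, 8]; prefactor 4π/(2·8+1) = 0.739198:
  m=-8: (-0.005254, -0.357753) × (-0.016516, -0.265837) = (-0.095017, 0.007305)  (running Σ = (-0.095017, 0.007305))
  m=-7: (-0.080726, 0.434977) × (0.270733, 0.361098) = (-0.178924, 0.088613)  (running Σ = (-0.273942, 0.095918))
  m=-6: (0.032876, -0.081909) × (-0.276712, -0.099806) = (-0.017272, 0.019384)  (running Σ = (-0.291214, 0.115302))
  m=-5: (0.177185, -0.270519) × (-0.146552, 0.035108) = (-0.016469, 0.045866)  (running Σ = (-0.307683, 0.161168))
  m=-4: (-0.152976, 0.155239) × (0.241674, -0.257155) = (0.002950, 0.076856)  (running Σ = (-0.304733, 0.238024))
  m=-3: (-0.191749, 0.129656) × (-0.002429, 0.013891) = (-0.001335, -0.002978)  (running Σ = (-0.306069, 0.235045))
  m=-2: (0.240440, -0.100629) × (0.131818, 0.304776) = (0.062364, 0.060016)  (running Σ = (-0.243705, 0.295061))
  m=-1: (0.182593, -0.036669) × (-0.067649, -0.044446) = (-0.013982, -0.005635)  (running Σ = (-0.257687, 0.289426))
  m=0: (-0.270572, -0.000000) × (-0.319334, 0.000000) = (0.086403, 0.000000)  (running Σ = (-0.171284, 0.289426))
  m=1: (-0.182593, -0.036669) × (0.067649, -0.044446) = (-0.013982, 0.005635)  (running Σ = (-0.185266, 0.295061))
  m=2: (0.240440, 0.100629) × (0.131818, -0.304776) = (0.062364, -0.060016)  (running Σ = (-0.122902, 0.235045))
  m=3: (0.191749, 0.129656) × (0.002429, 0.013891) = (-0.001335, 0.002978)  (running Σ = (-0.124238, 0.238024))
  m=4: (-0.152976, -0.155239) × (0.241674, 0.257155) = (0.002950, -0.076856)  (running Σ = (-0.121287, 0.161168))
  m=5: (-0.177185, -0.270519) × (0.146552, 0.035108) = (-0.016469, -0.045866)  (running Σ = (-0.137757, 0.115302))
  m=6: (0.032876, 0.081909) × (-0.276712, 0.099806) = (-0.017272, -0.019384)  (running Σ = (-0.155029, 0.095918))
  m=7: (0.080726, 0.434977) × (-0.270733, 0.361098) = (-0.178924, -0.088613)  (running Σ = (-0.333953, 0.007305))
  m=8: (-0.005254, 0.357753) × (-0.016516, 0.265837) = (-0.095017, -0.007305)  (running Σ = (-0.428971, 0.000000))
Accumulated sum (-0.428971, 0.000000); after 4π/(2l+1) scaling, (-0.317095, 0.000000) ⇒ P_8 = -0.317095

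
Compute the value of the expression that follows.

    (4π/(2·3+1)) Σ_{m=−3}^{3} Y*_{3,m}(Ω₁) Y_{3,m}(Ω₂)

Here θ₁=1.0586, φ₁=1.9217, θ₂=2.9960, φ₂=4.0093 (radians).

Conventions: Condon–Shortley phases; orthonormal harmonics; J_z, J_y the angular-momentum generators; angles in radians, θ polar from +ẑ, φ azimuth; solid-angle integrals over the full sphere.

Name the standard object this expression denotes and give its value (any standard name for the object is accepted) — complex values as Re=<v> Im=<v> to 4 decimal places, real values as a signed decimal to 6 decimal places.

Legendre polynomial (addition theorem), +0.411039

This sum is the spherical-harmonic addition theorem: it equals the Legendre polynomial P_l(cos γ) of the angle γ between the two directions.
Summing Y*_{l m}(θ₁,φ₁)·Y_{l m}(θ₂,φ₂) over m ∈ [−3, 3]; prefactor 4π/(2·3+1) = 1.795196:
  m=-3: Y*=(0.240066, -0.136843)  Y=(0.001094, 0.000653)  product (0.000352, 0.000007)
  m=-2: Y*=(-0.290628, -0.245692)  Y=(0.003488, 0.020995)  product (0.004145, -0.006959)
  m=-1: Y*=(-0.019460, 0.053161)  Y=(-0.118073, 0.139305)  product (-0.005108, -0.008988)
  m=+0: Y*=(-0.329029, -0.000000)  Y=(-0.699599, 0.000000)  product (0.230189, 0.000000)
  m=+1: Y*=(0.019460, 0.053161)  Y=(0.118073, 0.139305)  product (-0.005108, 0.008988)
  m=+2: Y*=(-0.290628, 0.245692)  Y=(0.003488, -0.020995)  product (0.004145, 0.006959)
  m=+3: Y*=(-0.240066, -0.136843)  Y=(-0.001094, 0.000653)  product (0.000352, -0.000007)
Σ over m = (0.228966, -0.000000); ×(4π/7) → (0.411039, -0.000000). Real part: 0.411039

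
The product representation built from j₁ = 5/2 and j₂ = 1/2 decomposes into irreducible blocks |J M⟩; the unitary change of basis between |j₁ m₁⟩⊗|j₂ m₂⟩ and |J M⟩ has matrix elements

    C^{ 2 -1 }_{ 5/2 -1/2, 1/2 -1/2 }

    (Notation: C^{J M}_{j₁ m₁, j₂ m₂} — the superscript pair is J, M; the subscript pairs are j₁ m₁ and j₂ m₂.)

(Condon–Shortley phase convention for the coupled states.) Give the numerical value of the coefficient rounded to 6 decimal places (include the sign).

+0.577350  (= +√(1/3))

√[5·1!4!0!/6! · 2!3!0!1!1!3!] = √(12)
  +(−1)^0/∏(0,1,3,0,1,0)! = 1/6  (running 1/6)
⟨..|..⟩ = √(12)·(1/6) = +0.577350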